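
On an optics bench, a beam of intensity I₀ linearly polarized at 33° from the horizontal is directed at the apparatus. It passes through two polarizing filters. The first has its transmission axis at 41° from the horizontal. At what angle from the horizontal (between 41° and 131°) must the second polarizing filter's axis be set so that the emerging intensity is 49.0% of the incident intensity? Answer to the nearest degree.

θ ≈ 86°

I₁ = I₀ cos²(41° − 33°) = I₀ cos²(8°) = 0.9806 I₀.
Need I₂/I₀ = 0.49, so cos²(θ − 41°) = 0.49 / 0.9806 = 0.4997.
θ − 41° = arccos(√0.4997) = 45.0°, giving θ ≈ 41 + 45.0 = 86.0°.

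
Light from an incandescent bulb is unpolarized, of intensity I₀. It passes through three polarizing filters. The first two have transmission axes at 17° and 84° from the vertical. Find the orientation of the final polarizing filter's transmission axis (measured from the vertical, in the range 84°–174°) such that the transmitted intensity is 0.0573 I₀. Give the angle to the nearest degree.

θ ≈ 114°

Unpolarized light through the first polarizer → I₁ = ½ I₀, now polarized at 17°.
I₂ = I₁ cos²(84° − 17°) = 0.5 I₀ · cos²(67°) = 0.07634 I₀.
Need I₃/I₀ = 0.0573, so cos²(θ − 84°) = 0.0573 / 0.07634 = 0.7506.
θ − 84° = arccos(√0.7506) = 30.0°, giving θ ≈ 84 + 30.0 = 114.0°.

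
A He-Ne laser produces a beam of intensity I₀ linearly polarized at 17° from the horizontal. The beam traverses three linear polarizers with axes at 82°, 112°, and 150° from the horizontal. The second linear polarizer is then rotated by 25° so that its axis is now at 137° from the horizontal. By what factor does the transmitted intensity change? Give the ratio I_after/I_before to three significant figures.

I_new/I_old ≈ 0.671

Before rotation:
I₁ = I₀ cos²(82° − 17°) = I₀ cos²(65°) = 0.1786 I₀.
I₂ = I₁ cos²(112° − 82°) = 0.1786 I₀ · cos²(30°) = 0.134 I₀.
I₃ = I₂ cos²(150° − 112°) = 0.134 I₀ · cos²(38°) = 0.08318 I₀.
After rotation:
I₁ = I₀ cos²(82° − 17°) = I₀ cos²(65°) = 0.1786 I₀.
I₂ = I₁ cos²(137° − 82°) = 0.1786 I₀ · cos²(55°) = 0.05876 I₀.
I₃ = I₂ cos²(150° − 137°) = 0.05876 I₀ · cos²(13°) = 0.05579 I₀.
Ratio = 0.05579 / 0.08318 = 0.6707.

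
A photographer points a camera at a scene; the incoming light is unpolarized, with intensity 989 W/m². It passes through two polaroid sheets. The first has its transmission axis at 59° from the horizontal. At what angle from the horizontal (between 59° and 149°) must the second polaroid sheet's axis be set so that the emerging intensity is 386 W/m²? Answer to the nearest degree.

Unpolarized light through the first polarizer → I₁ = ½ I₀, now polarized at 59°.
Target fraction: 386 / 989 W/m² = 0.3903 of I₀.
Need I₂/I₀ = 0.3903, so cos²(θ − 59°) = 0.3903 / 0.5 = 0.7806.
θ − 59° = arccos(√0.7806) = 27.9°, giving θ ≈ 59 + 27.9 = 86.9°.

θ ≈ 87°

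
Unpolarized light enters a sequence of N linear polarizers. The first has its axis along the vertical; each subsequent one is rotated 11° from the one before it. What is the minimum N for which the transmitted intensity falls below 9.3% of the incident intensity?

N = 47

First polarizer halves the unpolarized light: factor 1/2.
Each further stage multiplies by cos²(11°) = 0.9636.
After N polarizers: T = 0.5·0.9636^(N−1). Require T < 0.093 ⇒ N−1 > ln(0.093/0.5)/ln(0.9636) = 45.35, so N−1 ≥ 46 and N = 47.
Check: N=47 gives T = 0.09079 < 0.093; N=46 gives T = 0.09422.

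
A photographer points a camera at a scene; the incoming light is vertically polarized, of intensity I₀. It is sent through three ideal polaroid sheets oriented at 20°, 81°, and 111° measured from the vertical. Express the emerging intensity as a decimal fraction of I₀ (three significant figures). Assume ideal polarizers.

≈ 0.156 I₀

By Malus's law, I₁ = I₀ cos²(20° − 0°) = I₀ cos²(20°) = 0.883 I₀.
I₂ = I₁ cos²(81° − 20°) = 0.883 I₀ · cos²(61°) = 0.2075 I₀.
I₃ = I₂ cos²(111° − 81°) = 0.2075 I₀ · cos²(30°) = 0.1557 I₀.
Transmitted fraction = 0.1557.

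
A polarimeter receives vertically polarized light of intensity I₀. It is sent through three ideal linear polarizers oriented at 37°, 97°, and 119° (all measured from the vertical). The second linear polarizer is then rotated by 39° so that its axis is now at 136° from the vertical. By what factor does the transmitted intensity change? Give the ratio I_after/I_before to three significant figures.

Before rotation:
I₁ = I₀ cos²(37° − 0°) = I₀ cos²(37°) = 0.6378 I₀.
I₂ = I₁ cos²(97° − 37°) = 0.6378 I₀ · cos²(60°) = 0.1595 I₀.
I₃ = I₂ cos²(119° − 97°) = 0.1595 I₀ · cos²(22°) = 0.1371 I₀.
After rotation:
I₁ = I₀ cos²(37° − 0°) = I₀ cos²(37°) = 0.6378 I₀.
Angle between axes 1 and 2: 81°. I₂ = 0.6378 I₀ · cos²(81°) = 0.01561 I₀.
I₃ = I₂ cos²(119° − 136°) = 0.01561 I₀ · cos²(17°) = 0.01427 I₀.
Ratio = 0.01427 / 0.1371 = 0.1041.

I_new/I_old ≈ 0.104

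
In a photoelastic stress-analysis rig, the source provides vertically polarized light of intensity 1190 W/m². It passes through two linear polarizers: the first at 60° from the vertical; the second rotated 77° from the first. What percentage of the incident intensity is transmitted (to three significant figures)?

≈ 1.27%

I₁ = 1190 W/m² · cos²(60°) = 297.5 W/m².
I₂ = I₁ · cos²(77°) = 297.5 · 0.0506 = 15.05 W/m².
That is 1.265% of the incident intensity.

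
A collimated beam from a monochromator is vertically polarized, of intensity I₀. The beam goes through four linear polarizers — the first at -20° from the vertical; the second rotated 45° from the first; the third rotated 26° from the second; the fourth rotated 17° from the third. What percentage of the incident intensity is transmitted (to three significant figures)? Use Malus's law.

By Malus's law, I₁ = I₀ cos²(-20° − 0°) = I₀ cos²(20°) = 0.883 I₀.
I₂ = I₁ cos²(45°) = 0.883 · 0.5 I₀ = 0.4415 I₀.
I₃ = I₂ cos²(26°) = 0.4415 · 0.8078 I₀ = 0.3567 I₀.
I₄ = I₃ cos²(17°) = 0.3567 · 0.9145 I₀ = 0.3262 I₀.
That is 32.62% of the incident intensity.

≈ 32.6%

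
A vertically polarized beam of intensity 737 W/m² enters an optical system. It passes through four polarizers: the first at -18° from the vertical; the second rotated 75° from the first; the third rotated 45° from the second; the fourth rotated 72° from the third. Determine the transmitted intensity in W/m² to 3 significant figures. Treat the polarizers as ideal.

I₁ = 737 W/m² · cos²(18°) = 666.6 W/m².
I₂ = I₁ · cos²(75°) = 666.6 · 0.06699 = 44.66 W/m².
I₃ = I₂ · cos²(45°) = 44.66 · 0.5 = 22.33 W/m².
I₄ = I₃ · cos²(72°) = 22.33 · 0.09549 = 2.132 W/m².

I ≈ 2.13 W/m²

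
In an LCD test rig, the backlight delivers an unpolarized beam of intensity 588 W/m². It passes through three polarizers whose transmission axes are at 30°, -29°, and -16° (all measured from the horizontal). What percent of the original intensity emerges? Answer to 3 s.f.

≈ 12.6%

Unpolarized light through the first polarizer → I₁ = 588 W/m²/2 = 294 W/m², polarized at 30°.
I₂ = I₁ · cos²(59°) = 294 · 0.2653 = 77.99 W/m².
I₃ = I₂ · cos²(13°) = 77.99 · 0.9494 = 74.04 W/m².
That is 12.59% of the incident intensity.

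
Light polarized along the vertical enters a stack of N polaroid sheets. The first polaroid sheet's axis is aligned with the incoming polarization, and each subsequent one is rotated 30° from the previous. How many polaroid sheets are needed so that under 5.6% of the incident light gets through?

First polarizer is aligned with the polarization: full transmission.
Each further stage multiplies by cos²(30°) = 0.75.
After N polarizers: T = 0.75^(N−1). Require T < 0.056 ⇒ N−1 > ln(0.056)/ln(0.75) = 10.02, so N−1 ≥ 11 and N = 12.
Check: N=12 gives T = 0.04224 < 0.056; N=11 gives T = 0.05631.

N = 12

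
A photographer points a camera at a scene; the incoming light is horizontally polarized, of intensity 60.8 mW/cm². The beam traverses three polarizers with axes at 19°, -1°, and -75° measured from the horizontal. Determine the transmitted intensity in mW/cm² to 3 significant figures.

I ≈ 3.65 mW/cm²

I₁ = 60.8 mW/cm² · cos²(19°) = 54.36 mW/cm².
I₂ = I₁ · cos²(20°) = 54.36 · 0.883 = 48 mW/cm².
I₃ = I₂ · cos²(74°) = 48 · 0.07598 = 3.647 mW/cm².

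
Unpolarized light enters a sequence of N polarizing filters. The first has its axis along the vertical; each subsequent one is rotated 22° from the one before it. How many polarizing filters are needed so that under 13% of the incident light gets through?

N = 10

First polarizer halves the unpolarized light: factor 1/2.
Each further stage multiplies by cos²(22°) = 0.8597.
After N polarizers: T = 0.5·0.8597^(N−1). Require T < 0.13 ⇒ N−1 > ln(0.13/0.5)/ln(0.8597) = 8.91, so N−1 ≥ 9 and N = 10.
Check: N=10 gives T = 0.1282 < 0.13; N=9 gives T = 0.1492.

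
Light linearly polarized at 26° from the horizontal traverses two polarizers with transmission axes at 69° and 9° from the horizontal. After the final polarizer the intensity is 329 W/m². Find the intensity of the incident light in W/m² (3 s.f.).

I₀ ≈ 2460 W/m²

By Malus's law, I₁ = I₀ cos²(69° − 26°) = I₀ cos²(43°) = 0.5349 I₀.
I₂ = I₁ cos²(9° − 69°) = 0.5349 I₀ · cos²(60°) = 0.1337 I₀.
So 329 W/m² = 0.1337 I₀, giving I₀ = 329/0.1337 = 2460 W/m².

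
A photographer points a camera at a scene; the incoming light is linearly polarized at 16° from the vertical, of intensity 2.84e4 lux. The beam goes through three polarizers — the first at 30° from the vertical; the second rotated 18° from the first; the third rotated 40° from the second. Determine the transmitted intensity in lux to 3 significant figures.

I ≈ 1.42e4 lux

I₁ = 2.84e4 lux · cos²(14°) = 2.674e+04 lux.
I₂ = I₁ · cos²(18°) = 2.674e+04 · 0.9045 = 2.418e+04 lux.
I₃ = I₂ · cos²(40°) = 2.418e+04 · 0.5868 = 1.419e+04 lux.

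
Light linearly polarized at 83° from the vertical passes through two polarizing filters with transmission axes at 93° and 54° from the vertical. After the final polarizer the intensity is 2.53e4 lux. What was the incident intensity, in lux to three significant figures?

By Malus's law, I₁ = I₀ cos²(93° − 83°) = I₀ cos²(10°) = 0.9698 I₀.
I₂ = I₁ cos²(54° − 93°) = 0.9698 I₀ · cos²(39°) = 0.5857 I₀.
So 2.53e4 lux = 0.5857 I₀, giving I₀ = 2.53e4/0.5857 = 4.319e+04 lux.

I₀ ≈ 4.32e4 lux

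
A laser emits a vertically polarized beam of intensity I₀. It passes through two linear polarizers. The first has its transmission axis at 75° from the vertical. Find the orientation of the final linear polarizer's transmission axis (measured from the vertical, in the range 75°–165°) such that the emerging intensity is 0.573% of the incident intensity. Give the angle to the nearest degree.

θ ≈ 148°

I₁ = I₀ cos²(75° − 0°) = I₀ cos²(75°) = 0.06699 I₀.
Need I₂/I₀ = 0.00573, so cos²(θ − 75°) = 0.00573 / 0.06699 = 0.08554.
θ − 75° = arccos(√0.08554) = 73.0°, giving θ ≈ 75 + 73.0 = 148.0°.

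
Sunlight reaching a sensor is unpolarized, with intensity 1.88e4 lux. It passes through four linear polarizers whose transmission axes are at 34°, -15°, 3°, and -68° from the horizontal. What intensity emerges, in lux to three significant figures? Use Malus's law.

Unpolarized light through the first polarizer → I₁ = 1.88e4 lux/2 = 9400 lux, polarized at 34°.
I₂ = I₁ · cos²(49°) = 9400 · 0.4304 = 4046 lux.
I₃ = I₂ · cos²(18°) = 4046 · 0.9045 = 3660 lux.
I₄ = I₃ · cos²(71°) = 3660 · 0.106 = 387.9 lux.

I ≈ 388 lux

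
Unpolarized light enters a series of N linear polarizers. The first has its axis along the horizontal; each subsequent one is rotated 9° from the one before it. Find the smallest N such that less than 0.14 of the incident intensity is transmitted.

First polarizer halves the unpolarized light: factor 1/2.
Each further stage multiplies by cos²(9°) = 0.9755.
After N polarizers: T = 0.5·0.9755^(N−1). Require T < 0.14 ⇒ N−1 > ln(0.14/0.5)/ln(0.9755) = 51.38, so N−1 ≥ 52 and N = 53.
Check: N=53 gives T = 0.1379 < 0.14; N=52 gives T = 0.1413.

N = 53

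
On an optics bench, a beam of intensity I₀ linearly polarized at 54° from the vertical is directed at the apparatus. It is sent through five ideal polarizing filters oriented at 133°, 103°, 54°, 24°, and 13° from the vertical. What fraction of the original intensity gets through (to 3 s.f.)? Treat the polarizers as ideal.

By Malus's law, I₁ = I₀ cos²(133° − 54°) = I₀ cos²(79°) = 0.03641 I₀.
I₂ = I₁ cos²(103° − 133°) = 0.03641 I₀ · cos²(30°) = 0.02731 I₀.
I₃ = I₂ cos²(54° − 103°) = 0.02731 I₀ · cos²(49°) = 0.01175 I₀.
I₄ = I₃ cos²(24° − 54°) = 0.01175 I₀ · cos²(30°) = 0.008815 I₀.
I₅ = I₄ cos²(13° − 24°) = 0.008815 I₀ · cos²(11°) = 0.008494 I₀.
Transmitted fraction = 0.008494.

≈ 0.00849 I₀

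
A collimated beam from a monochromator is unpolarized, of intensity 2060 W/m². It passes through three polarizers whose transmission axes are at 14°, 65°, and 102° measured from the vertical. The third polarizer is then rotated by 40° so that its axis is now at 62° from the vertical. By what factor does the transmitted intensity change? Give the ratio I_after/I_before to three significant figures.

Before rotation:
Unpolarized light through the first polarizer → I₁ = ½ I₀, now polarized at 14°.
I₂ = I₁ cos²(65° − 14°) = 0.5 I₀ · cos²(51°) = 0.198 I₀.
I₃ = I₂ cos²(102° − 65°) = 0.198 I₀ · cos²(37°) = 0.1263 I₀.
After rotation:
Unpolarized light through the first polarizer → I₁ = ½ I₀, now polarized at 14°.
I₂ = I₁ cos²(65° − 14°) = 0.5 I₀ · cos²(51°) = 0.198 I₀.
I₃ = I₂ cos²(62° − 65°) = 0.198 I₀ · cos²(3°) = 0.1975 I₀.
Ratio = 0.1975 / 0.1263 = 1.564.

I_new/I_old ≈ 1.56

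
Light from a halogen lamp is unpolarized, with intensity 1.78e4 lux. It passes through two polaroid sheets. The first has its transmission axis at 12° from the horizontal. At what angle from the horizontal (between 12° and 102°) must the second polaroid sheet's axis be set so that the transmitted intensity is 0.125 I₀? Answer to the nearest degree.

Unpolarized light through the first polarizer → I₁ = ½ I₀, now polarized at 12°.
Need I₂/I₀ = 0.125, so cos²(θ − 12°) = 0.125 / 0.5 = 0.25.
θ − 12° = arccos(√0.25) = 60.0°, giving θ ≈ 12 + 60.0 = 72.0°.

θ ≈ 72°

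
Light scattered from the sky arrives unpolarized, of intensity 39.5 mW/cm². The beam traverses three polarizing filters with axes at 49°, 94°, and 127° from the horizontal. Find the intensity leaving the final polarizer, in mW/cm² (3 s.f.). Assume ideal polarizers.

Unpolarized light through the first polarizer → I₁ = 39.5 mW/cm²/2 = 19.75 mW/cm², polarized at 49°.
I₂ = I₁ · cos²(45°) = 19.75 · 0.5 = 9.875 mW/cm².
I₃ = I₂ · cos²(33°) = 9.875 · 0.7034 = 6.946 mW/cm².

I ≈ 6.95 mW/cm²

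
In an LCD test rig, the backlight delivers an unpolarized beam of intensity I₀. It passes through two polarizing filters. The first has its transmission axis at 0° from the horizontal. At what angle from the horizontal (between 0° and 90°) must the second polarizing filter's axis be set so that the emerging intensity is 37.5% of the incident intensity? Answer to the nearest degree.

Unpolarized light through the first polarizer → I₁ = ½ I₀, now polarized at 0°.
Need I₂/I₀ = 0.375, so cos²(θ − 0°) = 0.375 / 0.5 = 0.75.
θ − 0° = arccos(√0.75) = 30.0°, giving θ ≈ 0 + 30.0 = 30.0°.

θ ≈ 30°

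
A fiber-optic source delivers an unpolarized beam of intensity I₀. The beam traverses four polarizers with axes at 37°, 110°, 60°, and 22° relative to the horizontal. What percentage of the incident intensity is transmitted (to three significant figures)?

Unpolarized light through the first polarizer → I₁ = ½ I₀, now polarized at 37°.
I₂ = I₁ cos²(110° − 37°) = 0.5 I₀ · cos²(73°) = 0.04274 I₀.
I₃ = I₂ cos²(60° − 110°) = 0.04274 I₀ · cos²(50°) = 0.01766 I₀.
I₄ = I₃ cos²(22° − 60°) = 0.01766 I₀ · cos²(38°) = 0.01097 I₀.
That is 1.097% of the incident intensity.

≈ 1.10%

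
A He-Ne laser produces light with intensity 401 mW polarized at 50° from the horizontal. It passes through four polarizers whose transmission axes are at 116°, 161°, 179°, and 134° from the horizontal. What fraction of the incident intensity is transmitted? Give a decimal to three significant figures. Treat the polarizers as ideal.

By Malus's law, I₁ = 401 mW · cos²(66°) = 66.34 mW.
I₂ = I₁ · cos²(45°) = 66.34 · 0.5 = 33.17 mW.
I₃ = I₂ · cos²(18°) = 33.17 · 0.9045 = 30 mW.
I₄ = I₃ · cos²(45°) = 30 · 0.5 = 15 mW.
Transmitted fraction = 0.03741.

I/I₀ ≈ 0.0374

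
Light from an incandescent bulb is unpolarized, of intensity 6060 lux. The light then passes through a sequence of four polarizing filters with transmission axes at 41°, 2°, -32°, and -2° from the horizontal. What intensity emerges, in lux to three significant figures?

I ≈ 943 lux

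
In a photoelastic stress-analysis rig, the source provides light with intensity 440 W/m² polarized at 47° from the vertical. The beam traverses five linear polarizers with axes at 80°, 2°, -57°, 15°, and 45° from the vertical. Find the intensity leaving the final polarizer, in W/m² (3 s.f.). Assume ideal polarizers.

I ≈ 0.254 W/m²

I₁ = 440 W/m² · cos²(33°) = 309.5 W/m².
I₂ = I₁ · cos²(78°) = 309.5 · 0.04323 = 13.38 W/m².
I₃ = I₂ · cos²(59°) = 13.38 · 0.2653 = 3.549 W/m².
I₄ = I₃ · cos²(72°) = 3.549 · 0.09549 = 0.3389 W/m².
I₅ = I₄ · cos²(30°) = 0.3389 · 0.75 = 0.2542 W/m².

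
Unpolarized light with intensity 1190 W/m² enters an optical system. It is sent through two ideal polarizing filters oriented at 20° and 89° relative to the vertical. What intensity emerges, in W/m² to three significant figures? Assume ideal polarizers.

I ≈ 76.4 W/m²

Unpolarized light through the first polarizer → I₁ = 1190 W/m²/2 = 595 W/m², polarized at 20°.
I₂ = I₁ · cos²(69°) = 595 · 0.1284 = 76.41 W/m².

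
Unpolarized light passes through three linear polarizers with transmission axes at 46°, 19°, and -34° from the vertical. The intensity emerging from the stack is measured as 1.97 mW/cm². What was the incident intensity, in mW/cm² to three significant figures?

Unpolarized light through the first polarizer → I₁ = ½ I₀, now polarized at 46°.
I₂ = I₁ cos²(19° − 46°) = 0.5 I₀ · cos²(27°) = 0.3969 I₀.
I₃ = I₂ cos²(-34° − 19°) = 0.3969 I₀ · cos²(53°) = 0.1438 I₀.
So 1.97 mW/cm² = 0.1438 I₀, giving I₀ = 1.97/0.1438 = 13.7 mW/cm².

I₀ ≈ 13.7 mW/cm²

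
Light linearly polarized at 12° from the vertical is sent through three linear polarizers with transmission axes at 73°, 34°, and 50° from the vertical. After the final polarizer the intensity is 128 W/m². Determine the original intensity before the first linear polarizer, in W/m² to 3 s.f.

I₀ ≈ 976 W/m²

I₁ = I₀ cos²(73° − 12°) = I₀ cos²(61°) = 0.235 I₀.
I₂ = I₁ cos²(34° − 73°) = 0.235 I₀ · cos²(39°) = 0.142 I₀.
I₃ = I₂ cos²(50° − 34°) = 0.142 I₀ · cos²(16°) = 0.1312 I₀.
So 128 W/m² = 0.1312 I₀, giving I₀ = 128/0.1312 = 975.8 W/m².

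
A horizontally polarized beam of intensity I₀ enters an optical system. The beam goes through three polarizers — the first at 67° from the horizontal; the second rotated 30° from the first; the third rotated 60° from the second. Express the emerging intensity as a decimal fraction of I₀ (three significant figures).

≈ 0.0286 I₀

I₁ = I₀ cos²(67° − 0°) = I₀ cos²(67°) = 0.1527 I₀.
I₂ = I₁ cos²(30°) = 0.1527 · 0.75 I₀ = 0.1145 I₀.
I₃ = I₂ cos²(60°) = 0.1145 · 0.25 I₀ = 0.02863 I₀.
Transmitted fraction = 0.02863.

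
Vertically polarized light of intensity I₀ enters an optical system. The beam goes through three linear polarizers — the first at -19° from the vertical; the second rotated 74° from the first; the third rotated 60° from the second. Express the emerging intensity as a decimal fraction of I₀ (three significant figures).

I₁ = I₀ cos²(-19° − 0°) = I₀ cos²(19°) = 0.894 I₀.
I₂ = I₁ cos²(74°) = 0.894 · 0.07598 I₀ = 0.06792 I₀.
I₃ = I₂ cos²(60°) = 0.06792 · 0.25 I₀ = 0.01698 I₀.
Transmitted fraction = 0.01698.

≈ 0.0170 I₀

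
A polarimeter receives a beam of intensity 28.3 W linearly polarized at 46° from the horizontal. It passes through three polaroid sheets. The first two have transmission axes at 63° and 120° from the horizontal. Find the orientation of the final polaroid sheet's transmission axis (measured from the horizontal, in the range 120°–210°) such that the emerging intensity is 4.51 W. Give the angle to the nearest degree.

I₁ = I₀ cos²(63° − 46°) = I₀ cos²(17°) = 0.9145 I₀.
I₂ = I₁ cos²(120° − 63°) = 0.9145 I₀ · cos²(57°) = 0.2713 I₀.
Target fraction: 4.51 / 28.3 W = 0.1594 of I₀.
Need I₃/I₀ = 0.1594, so cos²(θ − 120°) = 0.1594 / 0.2713 = 0.5875.
θ − 120° = arccos(√0.5875) = 40.0°, giving θ ≈ 120 + 40.0 = 160.0°.

θ ≈ 160°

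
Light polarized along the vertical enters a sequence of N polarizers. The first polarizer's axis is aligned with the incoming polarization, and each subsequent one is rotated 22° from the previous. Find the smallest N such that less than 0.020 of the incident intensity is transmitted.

N = 27

First polarizer is aligned with the polarization: full transmission.
Each further stage multiplies by cos²(22°) = 0.8597.
After N polarizers: T = 0.8597^(N−1). Require T < 0.020 ⇒ N−1 > ln(0.020)/ln(0.8597) = 25.87, so N−1 ≥ 26 and N = 27.
Check: N=27 gives T = 0.01962 < 0.020; N=26 gives T = 0.02282.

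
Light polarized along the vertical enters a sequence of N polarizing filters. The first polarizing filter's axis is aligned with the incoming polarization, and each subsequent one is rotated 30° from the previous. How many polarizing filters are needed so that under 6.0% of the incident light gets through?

N = 11

First polarizer is aligned with the polarization: full transmission.
Each further stage multiplies by cos²(30°) = 0.75.
After N polarizers: T = 0.75^(N−1). Require T < 0.060 ⇒ N−1 > ln(0.060)/ln(0.75) = 9.78, so N−1 ≥ 10 and N = 11.
Check: N=11 gives T = 0.05631 < 0.060; N=10 gives T = 0.07508.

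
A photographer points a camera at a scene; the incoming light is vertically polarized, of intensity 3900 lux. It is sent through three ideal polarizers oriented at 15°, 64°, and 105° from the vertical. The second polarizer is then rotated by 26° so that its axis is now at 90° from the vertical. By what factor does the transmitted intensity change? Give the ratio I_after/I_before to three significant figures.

Before rotation:
By Malus's law, I₁ = I₀ cos²(15° − 0°) = I₀ cos²(15°) = 0.933 I₀.
I₂ = I₁ cos²(64° − 15°) = 0.933 I₀ · cos²(49°) = 0.4016 I₀.
I₃ = I₂ cos²(105° − 64°) = 0.4016 I₀ · cos²(41°) = 0.2287 I₀.
After rotation:
I₁ = I₀ cos²(15° − 0°) = I₀ cos²(15°) = 0.933 I₀.
I₂ = I₁ cos²(90° − 15°) = 0.933 I₀ · cos²(75°) = 0.0625 I₀.
I₃ = I₂ cos²(105° − 90°) = 0.0625 I₀ · cos²(15°) = 0.05831 I₀.
Ratio = 0.05831 / 0.2287 = 0.2549.

I_new/I_old ≈ 0.255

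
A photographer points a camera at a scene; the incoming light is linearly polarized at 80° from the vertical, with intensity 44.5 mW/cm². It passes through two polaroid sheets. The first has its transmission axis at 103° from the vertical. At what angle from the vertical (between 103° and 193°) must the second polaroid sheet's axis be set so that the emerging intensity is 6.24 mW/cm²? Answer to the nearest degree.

θ ≈ 169°

I₁ = I₀ cos²(103° − 80°) = I₀ cos²(23°) = 0.8473 I₀.
Target fraction: 6.24 / 44.5 mW/cm² = 0.1402 of I₀.
Need I₂/I₀ = 0.1402, so cos²(θ − 103°) = 0.1402 / 0.8473 = 0.1655.
θ − 103° = arccos(√0.1655) = 66.0°, giving θ ≈ 103 + 66.0 = 169.0°.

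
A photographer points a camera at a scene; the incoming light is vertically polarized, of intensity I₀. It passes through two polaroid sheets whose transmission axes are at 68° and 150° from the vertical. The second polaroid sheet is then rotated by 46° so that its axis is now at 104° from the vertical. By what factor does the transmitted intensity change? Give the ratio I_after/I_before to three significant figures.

Before rotation:
I₁ = I₀ cos²(68° − 0°) = I₀ cos²(68°) = 0.1403 I₀.
I₂ = I₁ cos²(150° − 68°) = 0.1403 I₀ · cos²(82°) = 0.002718 I₀.
After rotation:
I₁ = I₀ cos²(68° − 0°) = I₀ cos²(68°) = 0.1403 I₀.
I₂ = I₁ cos²(104° − 68°) = 0.1403 I₀ · cos²(36°) = 0.09185 I₀.
Ratio = 0.09185 / 0.002718 = 33.79.

I_new/I_old ≈ 33.8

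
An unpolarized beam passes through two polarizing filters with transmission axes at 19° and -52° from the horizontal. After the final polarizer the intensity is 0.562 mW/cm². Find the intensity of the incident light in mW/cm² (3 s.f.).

I₀ ≈ 10.6 mW/cm²

Unpolarized light through the first polarizer → I₁ = ½ I₀, now polarized at 19°.
I₂ = I₁ cos²(-52° − 19°) = 0.5 I₀ · cos²(71°) = 0.053 I₀.
So 0.562 mW/cm² = 0.053 I₀, giving I₀ = 0.562/0.053 = 10.6 mW/cm².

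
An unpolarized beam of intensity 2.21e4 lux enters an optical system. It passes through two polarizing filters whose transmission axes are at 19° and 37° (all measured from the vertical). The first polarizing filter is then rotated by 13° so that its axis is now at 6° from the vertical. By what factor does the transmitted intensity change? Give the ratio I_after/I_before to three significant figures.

Before rotation:
Unpolarized light through the first polarizer → I₁ = ½ I₀, now polarized at 19°.
I₂ = I₁ cos²(37° − 19°) = 0.5 I₀ · cos²(18°) = 0.4523 I₀.
After rotation:
Unpolarized light through the first polarizer → I₁ = ½ I₀, now polarized at 6°.
I₂ = I₁ cos²(37° − 6°) = 0.5 I₀ · cos²(31°) = 0.3674 I₀.
Ratio = 0.3674 / 0.4523 = 0.8123.

I_new/I_old ≈ 0.812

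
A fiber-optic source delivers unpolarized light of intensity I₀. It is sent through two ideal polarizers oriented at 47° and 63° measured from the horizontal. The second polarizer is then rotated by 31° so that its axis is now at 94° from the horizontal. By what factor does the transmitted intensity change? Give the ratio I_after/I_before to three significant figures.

I_new/I_old ≈ 0.503

Before rotation:
Unpolarized light through the first polarizer → I₁ = ½ I₀, now polarized at 47°.
I₂ = I₁ cos²(63° − 47°) = 0.5 I₀ · cos²(16°) = 0.462 I₀.
After rotation:
Unpolarized light through the first polarizer → I₁ = ½ I₀, now polarized at 47°.
I₂ = I₁ cos²(94° − 47°) = 0.5 I₀ · cos²(47°) = 0.2326 I₀.
Ratio = 0.2326 / 0.462 = 0.5034.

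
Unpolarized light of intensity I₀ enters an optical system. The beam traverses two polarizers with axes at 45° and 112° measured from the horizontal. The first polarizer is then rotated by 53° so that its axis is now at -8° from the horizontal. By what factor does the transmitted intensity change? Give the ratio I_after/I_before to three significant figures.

Before rotation:
Unpolarized light through the first polarizer → I₁ = ½ I₀, now polarized at 45°.
I₂ = I₁ cos²(112° − 45°) = 0.5 I₀ · cos²(67°) = 0.07634 I₀.
After rotation:
Unpolarized light through the first polarizer → I₁ = ½ I₀, now polarized at -8°.
Angle between axes 1 and 2: 60°. I₂ = 0.5 I₀ · cos²(60°) = 0.125 I₀.
Ratio = 0.125 / 0.07634 = 1.638.

I_new/I_old ≈ 1.64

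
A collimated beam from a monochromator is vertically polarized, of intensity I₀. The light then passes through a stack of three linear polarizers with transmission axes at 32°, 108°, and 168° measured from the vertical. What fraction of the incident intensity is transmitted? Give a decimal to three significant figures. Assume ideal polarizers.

≈ 0.0105 I₀

By Malus's law, I₁ = I₀ cos²(32° − 0°) = I₀ cos²(32°) = 0.7192 I₀.
I₂ = I₁ cos²(108° − 32°) = 0.7192 I₀ · cos²(76°) = 0.04209 I₀.
I₃ = I₂ cos²(168° − 108°) = 0.04209 I₀ · cos²(60°) = 0.01052 I₀.
Transmitted fraction = 0.01052.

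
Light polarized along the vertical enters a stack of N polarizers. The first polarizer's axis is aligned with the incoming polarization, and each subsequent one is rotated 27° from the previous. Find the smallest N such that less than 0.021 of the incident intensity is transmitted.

First polarizer is aligned with the polarization: full transmission.
Each further stage multiplies by cos²(27°) = 0.7939.
After N polarizers: T = 0.7939^(N−1). Require T < 0.021 ⇒ N−1 > ln(0.021)/ln(0.7939) = 16.74, so N−1 ≥ 17 and N = 18.
Check: N=18 gives T = 0.01977 < 0.021; N=17 gives T = 0.0249.

N = 18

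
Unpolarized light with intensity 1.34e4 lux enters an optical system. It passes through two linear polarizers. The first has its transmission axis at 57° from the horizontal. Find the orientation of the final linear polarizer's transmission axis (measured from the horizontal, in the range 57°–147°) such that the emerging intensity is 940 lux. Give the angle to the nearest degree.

θ ≈ 125°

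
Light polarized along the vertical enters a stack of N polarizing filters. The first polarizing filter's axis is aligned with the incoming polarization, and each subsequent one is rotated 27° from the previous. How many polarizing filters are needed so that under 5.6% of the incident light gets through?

N = 14

First polarizer is aligned with the polarization: full transmission.
Each further stage multiplies by cos²(27°) = 0.7939.
After N polarizers: T = 0.7939^(N−1). Require T < 0.056 ⇒ N−1 > ln(0.056)/ln(0.7939) = 12.49, so N−1 ≥ 13 and N = 14.
Check: N=14 gives T = 0.04976 < 0.056; N=13 gives T = 0.06268.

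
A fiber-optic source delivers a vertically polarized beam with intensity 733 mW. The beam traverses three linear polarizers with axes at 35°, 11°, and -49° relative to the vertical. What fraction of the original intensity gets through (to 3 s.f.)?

I/I₀ ≈ 0.140

By Malus's law, I₁ = 733 mW · cos²(35°) = 491.9 mW.
I₂ = I₁ · cos²(24°) = 491.9 · 0.8346 = 410.5 mW.
I₃ = I₂ · cos²(60°) = 410.5 · 0.25 = 102.6 mW.
Transmitted fraction = 0.14.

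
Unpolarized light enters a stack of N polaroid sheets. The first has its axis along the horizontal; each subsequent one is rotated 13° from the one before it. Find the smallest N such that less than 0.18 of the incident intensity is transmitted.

First polarizer halves the unpolarized light: factor 1/2.
Each further stage multiplies by cos²(13°) = 0.9494.
After N polarizers: T = 0.5·0.9494^(N−1). Require T < 0.18 ⇒ N−1 > ln(0.18/0.5)/ln(0.9494) = 19.67, so N−1 ≥ 20 and N = 21.
Check: N=21 gives T = 0.177 < 0.18; N=20 gives T = 0.1864.

N = 21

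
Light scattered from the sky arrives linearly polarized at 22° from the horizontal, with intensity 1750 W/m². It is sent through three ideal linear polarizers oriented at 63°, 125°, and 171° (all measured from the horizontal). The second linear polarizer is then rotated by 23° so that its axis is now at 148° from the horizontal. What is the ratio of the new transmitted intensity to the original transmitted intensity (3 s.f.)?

Before rotation:
By Malus's law, I₁ = I₀ cos²(63° − 22°) = I₀ cos²(41°) = 0.5696 I₀.
I₂ = I₁ cos²(125° − 63°) = 0.5696 I₀ · cos²(62°) = 0.1255 I₀.
I₃ = I₂ cos²(171° − 125°) = 0.1255 I₀ · cos²(46°) = 0.06058 I₀.
After rotation:
I₁ = I₀ cos²(63° − 22°) = I₀ cos²(41°) = 0.5696 I₀.
I₂ = I₁ cos²(148° − 63°) = 0.5696 I₀ · cos²(85°) = 0.004327 I₀.
I₃ = I₂ cos²(171° − 148°) = 0.004327 I₀ · cos²(23°) = 0.003666 I₀.
Ratio = 0.003666 / 0.06058 = 0.06052.

I_new/I_old ≈ 0.0605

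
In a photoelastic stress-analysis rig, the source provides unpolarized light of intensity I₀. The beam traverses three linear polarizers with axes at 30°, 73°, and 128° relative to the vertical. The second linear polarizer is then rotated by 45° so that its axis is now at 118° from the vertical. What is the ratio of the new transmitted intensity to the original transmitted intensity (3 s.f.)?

I_new/I_old ≈ 0.00671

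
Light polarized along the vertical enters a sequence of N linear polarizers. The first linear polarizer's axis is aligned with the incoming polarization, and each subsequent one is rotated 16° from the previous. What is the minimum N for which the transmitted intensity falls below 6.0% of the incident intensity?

N = 37

First polarizer is aligned with the polarization: full transmission.
Each further stage multiplies by cos²(16°) = 0.924.
After N polarizers: T = 0.924^(N−1). Require T < 0.060 ⇒ N−1 > ln(0.060)/ln(0.924) = 35.61, so N−1 ≥ 36 and N = 37.
Check: N=37 gives T = 0.05816 < 0.060; N=36 gives T = 0.06294.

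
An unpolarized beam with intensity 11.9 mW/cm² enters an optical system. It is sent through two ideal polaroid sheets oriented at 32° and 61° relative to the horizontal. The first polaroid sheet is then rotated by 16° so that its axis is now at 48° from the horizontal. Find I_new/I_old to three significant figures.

Before rotation:
Unpolarized light through the first polarizer → I₁ = ½ I₀, now polarized at 32°.
I₂ = I₁ cos²(61° − 32°) = 0.5 I₀ · cos²(29°) = 0.3825 I₀.
After rotation:
Unpolarized light through the first polarizer → I₁ = ½ I₀, now polarized at 48°.
I₂ = I₁ cos²(61° − 48°) = 0.5 I₀ · cos²(13°) = 0.4747 I₀.
Ratio = 0.4747 / 0.3825 = 1.241.

I_new/I_old ≈ 1.24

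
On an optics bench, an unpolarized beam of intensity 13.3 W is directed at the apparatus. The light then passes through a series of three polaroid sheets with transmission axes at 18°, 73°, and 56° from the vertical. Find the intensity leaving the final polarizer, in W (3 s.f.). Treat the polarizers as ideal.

Unpolarized light through the first polarizer → I₁ = 13.3 W/2 = 6.65 W, polarized at 18°.
I₂ = I₁ · cos²(55°) = 6.65 · 0.329 = 2.188 W.
I₃ = I₂ · cos²(17°) = 2.188 · 0.9145 = 2.001 W.

I ≈ 2.00 W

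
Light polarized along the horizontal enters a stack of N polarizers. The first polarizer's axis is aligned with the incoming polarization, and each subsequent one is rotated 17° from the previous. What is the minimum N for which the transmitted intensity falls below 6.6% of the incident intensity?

N = 32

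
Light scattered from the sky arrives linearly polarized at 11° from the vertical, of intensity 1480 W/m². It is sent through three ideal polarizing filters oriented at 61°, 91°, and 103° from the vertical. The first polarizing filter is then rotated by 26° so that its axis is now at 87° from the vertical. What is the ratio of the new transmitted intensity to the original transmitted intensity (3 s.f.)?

I_new/I_old ≈ 0.188

Before rotation:
I₁ = I₀ cos²(61° − 11°) = I₀ cos²(50°) = 0.4132 I₀.
I₂ = I₁ cos²(91° − 61°) = 0.4132 I₀ · cos²(30°) = 0.3099 I₀.
I₃ = I₂ cos²(103° − 91°) = 0.3099 I₀ · cos²(12°) = 0.2965 I₀.
After rotation:
I₁ = I₀ cos²(87° − 11°) = I₀ cos²(76°) = 0.05853 I₀.
I₂ = I₁ cos²(91° − 87°) = 0.05853 I₀ · cos²(4°) = 0.05824 I₀.
I₃ = I₂ cos²(103° − 91°) = 0.05824 I₀ · cos²(12°) = 0.05572 I₀.
Ratio = 0.05572 / 0.2965 = 0.1879.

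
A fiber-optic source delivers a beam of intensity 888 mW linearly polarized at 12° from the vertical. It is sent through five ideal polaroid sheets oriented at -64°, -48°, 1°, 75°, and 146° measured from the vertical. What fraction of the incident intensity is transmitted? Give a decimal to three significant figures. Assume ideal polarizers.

I₁ = 888 mW · cos²(76°) = 51.97 mW.
I₂ = I₁ · cos²(16°) = 51.97 · 0.924 = 48.02 mW.
I₃ = I₂ · cos²(49°) = 48.02 · 0.4304 = 20.67 mW.
I₄ = I₃ · cos²(74°) = 20.67 · 0.07598 = 1.57 mW.
I₅ = I₄ · cos²(71°) = 1.57 · 0.106 = 0.1665 mW.
Transmitted fraction = 0.0001874.

I/I₀ ≈ 0.000187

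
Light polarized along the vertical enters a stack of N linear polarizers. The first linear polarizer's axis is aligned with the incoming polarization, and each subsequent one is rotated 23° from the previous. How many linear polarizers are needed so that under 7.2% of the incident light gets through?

First polarizer is aligned with the polarization: full transmission.
Each further stage multiplies by cos²(23°) = 0.8473.
After N polarizers: T = 0.8473^(N−1). Require T < 0.072 ⇒ N−1 > ln(0.072)/ln(0.8473) = 15.88, so N−1 ≥ 16 and N = 17.
Check: N=17 gives T = 0.0706 < 0.072; N=16 gives T = 0.08333.

N = 17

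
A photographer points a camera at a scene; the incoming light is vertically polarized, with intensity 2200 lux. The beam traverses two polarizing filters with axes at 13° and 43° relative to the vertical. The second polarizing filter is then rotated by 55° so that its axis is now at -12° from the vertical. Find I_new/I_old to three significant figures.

Before rotation:
I₁ = I₀ cos²(13° − 0°) = I₀ cos²(13°) = 0.9494 I₀.
I₂ = I₁ cos²(43° − 13°) = 0.9494 I₀ · cos²(30°) = 0.712 I₀.
After rotation:
I₁ = I₀ cos²(13° − 0°) = I₀ cos²(13°) = 0.9494 I₀.
I₂ = I₁ cos²(-12° − 13°) = 0.9494 I₀ · cos²(25°) = 0.7798 I₀.
Ratio = 0.7798 / 0.712 = 1.095.

I_new/I_old ≈ 1.10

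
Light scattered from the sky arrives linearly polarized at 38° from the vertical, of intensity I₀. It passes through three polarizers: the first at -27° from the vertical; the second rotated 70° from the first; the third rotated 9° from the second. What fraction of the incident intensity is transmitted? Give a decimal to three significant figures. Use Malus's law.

By Malus's law, I₁ = I₀ cos²(-27° − 38°) = I₀ cos²(65°) = 0.1786 I₀.
I₂ = I₁ cos²(70°) = 0.1786 · 0.117 I₀ = 0.02089 I₀.
I₃ = I₂ cos²(9°) = 0.02089 · 0.9755 I₀ = 0.02038 I₀.
Transmitted fraction = 0.02038.

≈ 0.0204 I₀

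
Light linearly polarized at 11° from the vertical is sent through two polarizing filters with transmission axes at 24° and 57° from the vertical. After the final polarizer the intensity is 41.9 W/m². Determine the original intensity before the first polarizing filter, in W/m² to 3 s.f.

I₀ ≈ 62.7 W/m²

By Malus's law, I₁ = I₀ cos²(24° − 11°) = I₀ cos²(13°) = 0.9494 I₀.
I₂ = I₁ cos²(57° − 24°) = 0.9494 I₀ · cos²(33°) = 0.6678 I₀.
So 41.9 W/m² = 0.6678 I₀, giving I₀ = 41.9/0.6678 = 62.75 W/m².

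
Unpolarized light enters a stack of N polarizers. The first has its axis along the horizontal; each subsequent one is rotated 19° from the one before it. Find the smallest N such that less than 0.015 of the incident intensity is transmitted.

First polarizer halves the unpolarized light: factor 1/2.
Each further stage multiplies by cos²(19°) = 0.894.
After N polarizers: T = 0.5·0.894^(N−1). Require T < 0.015 ⇒ N−1 > ln(0.015/0.5)/ln(0.894) = 31.30, so N−1 ≥ 32 and N = 33.
Check: N=33 gives T = 0.01386 < 0.015; N=32 gives T = 0.01551.

N = 33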